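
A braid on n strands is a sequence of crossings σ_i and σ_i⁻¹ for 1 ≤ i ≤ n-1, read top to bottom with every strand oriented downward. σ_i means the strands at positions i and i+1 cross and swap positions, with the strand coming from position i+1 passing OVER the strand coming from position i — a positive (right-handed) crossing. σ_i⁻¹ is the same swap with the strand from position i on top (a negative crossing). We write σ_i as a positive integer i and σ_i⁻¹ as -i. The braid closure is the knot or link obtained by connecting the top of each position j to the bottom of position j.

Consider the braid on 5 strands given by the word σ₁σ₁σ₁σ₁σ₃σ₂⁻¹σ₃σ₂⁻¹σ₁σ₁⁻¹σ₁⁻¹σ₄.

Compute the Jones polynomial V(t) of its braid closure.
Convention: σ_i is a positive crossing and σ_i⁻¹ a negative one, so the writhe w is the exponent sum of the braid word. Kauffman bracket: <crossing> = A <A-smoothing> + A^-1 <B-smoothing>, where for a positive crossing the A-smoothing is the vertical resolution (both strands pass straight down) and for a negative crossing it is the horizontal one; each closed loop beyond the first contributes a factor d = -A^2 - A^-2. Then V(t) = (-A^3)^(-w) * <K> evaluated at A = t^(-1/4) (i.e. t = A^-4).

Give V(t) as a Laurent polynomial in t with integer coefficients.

-t^6 + 2*t^5 - 2*t^4 + 3*t^3 - 3*t^2 + 2*t - 1 + t^-1

Derivation:
The presented braid s1 s1 s1 s1 s3 s2^-1 s3 s2^-1 s1 s1^-1 s1^-1 s4 on 5 strands reduces by inverse Markov moves (closure unchanged at each step):
  Destabilize: the word has the form β·s4 where s4 occurs only as the final letter (β ∈ B_4); drop it and the last strand → 4 strands.
  Deconjugate: the word is γ·β·γ⁻¹ with γ = s1 s1 (prefix) and γ⁻¹ = s1^-1 s1^-1 (suffix); strip both.
Reduced to β = s1 s1 s3 s2^-1 s3 s2^-1 s1 on 4 strands, 7 crossings.
Compute on β:
Braid: s1 s1 s3 s2^-1 s3 s2^-1 s1 on 4 strands, 7 crossings.
Writhe w = (#positive) - (#negative) = 5 - 2 = 3.
Computing the Kauffman bracket via state sum. There are 2^7 = 128 states.
Smooth each crossing (0=||, 1=⌣⌢); contribution A^(Σ sign_k(1-2s_k)) * d^(L-1).
Tabulate the states by total A-exponent and number of loops L (A-exp: L × count):
  A^7: L=4 ×1
  A^5: L=3 ×7
  A^3: L=2 ×17, L=4 ×4
  A^1: L=1 ×15, L=3 ×19, L=5 ×1
  A^-1: L=2 ×27, L=4 ×8
  A^-3: L=3 ×20, L=5 ×1
  A^-5: L=4 ×7
  A^-7: L=5 ×1
Each group contributes A^e * Σ count * d^(L-1):
Powers of d = -A^2 - A^-2: d^2 = A^4 + 2 + A^-4; d^3 = -A^6 - 3*A^2 - 3*A^-2 - A^-6; d^4 = A^8 + 4*A^4 + 6 + 4*A^-4 + A^-8.
  A^7 * (d^3) = -A^13 - 3*A^9 - 3*A^5 - A
  A^5 * (7*d^2) = 7*A^9 + 14*A^5 + 7*A
  A^3 * (17*d + 4*d^3) = -4*A^9 - 29*A^5 - 29*A - 4*A^-3
  A^1 * (15 + 19*d^2 + d^4) = A^9 + 23*A^5 + 59*A + 23*A^-3 + A^-7
  A^-1 * (27*d + 8*d^3) = -8*A^5 - 51*A - 51*A^-3 - 8*A^-7
  A^-3 * (20*d^2 + d^4) = A^5 + 24*A + 46*A^-3 + 24*A^-7 + A^-11
  A^-5 * (7*d^3) = -7*A - 21*A^-3 - 21*A^-7 - 7*A^-11
  A^-7 * (d^4) = A + 4*A^-3 + 6*A^-7 + 4*A^-11 + A^-15
Summing the groups: <K> = -A^13 + A^9 - 2*A^5 + 3*A - 3*A^-3 + 2*A^-7 - 2*A^-11 + A^-15
Normalise by the writhe: (-A^3)^(-w) = (-A^3)^(-3) = -A^-9, so f(A) = -A^-9 * <K> = A^4 - 1 + 2*A^-4 - 3*A^-8 + 3*A^-12 - 2*A^-16 + 2*A^-20 - A^-24.
Substitute A = t^(-1/4), i.e. A^e → t^(-e/4): V(t) = -t^6 + 2*t^5 - 2*t^4 + 3*t^3 - 3*t^2 + 2*t - 1 + t^-1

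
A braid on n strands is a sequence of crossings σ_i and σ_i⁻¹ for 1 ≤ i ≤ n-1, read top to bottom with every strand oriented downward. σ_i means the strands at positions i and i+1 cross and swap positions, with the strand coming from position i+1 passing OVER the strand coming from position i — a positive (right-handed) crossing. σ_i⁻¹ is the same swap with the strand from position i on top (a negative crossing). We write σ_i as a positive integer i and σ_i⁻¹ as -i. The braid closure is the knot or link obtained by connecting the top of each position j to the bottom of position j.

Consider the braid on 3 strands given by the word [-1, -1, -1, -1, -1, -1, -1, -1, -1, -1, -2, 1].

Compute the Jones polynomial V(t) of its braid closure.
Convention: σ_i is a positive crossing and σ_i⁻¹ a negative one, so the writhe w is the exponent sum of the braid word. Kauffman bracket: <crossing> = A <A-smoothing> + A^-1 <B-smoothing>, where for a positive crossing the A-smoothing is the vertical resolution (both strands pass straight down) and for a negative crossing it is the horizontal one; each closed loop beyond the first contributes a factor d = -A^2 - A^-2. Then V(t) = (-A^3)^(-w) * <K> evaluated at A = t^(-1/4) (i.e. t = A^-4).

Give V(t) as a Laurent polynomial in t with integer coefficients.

t^-4 + t^-6 - t^-7 + t^-8 - t^-9 + t^-10 - t^-11 + t^-12 - t^-13

Derivation:
The presented braid s1^-1 s1^-1 s1^-1 s1^-1 s1^-1 s1^-1 s1^-1 s1^-1 s1^-1 s1^-1 s2^-1 s1 on 3 strands reduces by inverse Markov moves (closure unchanged at each step):
  Deconjugate: the word is γ·β·γ⁻¹ with γ = s1^-1 (prefix) and γ⁻¹ = s1 (suffix); strip both.
  Destabilize: the word has the form β·s2^-1 where s2^-1 occurs only as the final letter (β ∈ B_2); drop it and the last strand → 2 strands.
Reduced to β = s1^-1 s1^-1 s1^-1 s1^-1 s1^-1 s1^-1 s1^-1 s1^-1 s1^-1 on 2 strands, 9 crossings.
Compute on β:
Braid: s1^-1 s1^-1 s1^-1 s1^-1 s1^-1 s1^-1 s1^-1 s1^-1 s1^-1 on 2 strands, 9 crossings.
Writhe w = (#positive) - (#negative) = 0 - 9 = -9.
State-sum expansion of <K>. There are 2^9 = 512 states.
For each crossing: s=0 is the vertical smoothing, s=1 horizontal. Crossing k contributes A^(sign_k * (1 - 2*s_k)); loop factor d = -A^2 - A^-2.
Tabulate the states by total A-exponent and number of loops L (A-exp: L × count):
  A^9: L=9 ×1
  A^7: L=8 ×9
  A^5: L=7 ×36
  A^3: L=6 ×84
  A^1: L=5 ×126
  A^-1: L=4 ×126
  A^-3: L=3 ×84
  A^-5: L=2 ×36
  A^-7: L=1 ×9
  A^-9: L=2 ×1
Each group contributes A^e * Σ count * d^(L-1):
Powers of d = -A^2 - A^-2: d^2 = A^4 + 2 + A^-4; d^3 = -A^6 - 3*A^2 - 3*A^-2 - A^-6; d^4 = A^8 + 4*A^4 + 6 + 4*A^-4 + A^-8; d^5 = -A^10 - 5*A^6 - 10*A^2 - 10*A^-2 - 5*A^-6 - A^-10; d^6 = A^12 + 6*A^8 + 15*A^4 + 20 + 15*A^-4 + 6*A^-8 + A^-12; d^7 = -A^14 - 7*A^10 - 21*A^6 - 35*A^2 - 35*A^-2 - 21*A^-6 - 7*A^-10 - A^-14; d^8 = A^16 + 8*A^12 + 28*A^8 + 56*A^4 + 70 + 56*A^-4 + 28*A^-8 + 8*A^-12 + A^-16.
  A^9 * (d^8) = A^25 + 8*A^21 + 28*A^17 + 56*A^13 + 70*A^9 + 56*A^5 + 28*A + 8*A^-3 + A^-7
  A^7 * (9*d^7) = -9*A^21 - 63*A^17 - 189*A^13 - 315*A^9 - 315*A^5 - 189*A - 63*A^-3 - 9*A^-7
  A^5 * (36*d^6) = 36*A^17 + 216*A^13 + 540*A^9 + 720*A^5 + 540*A + 216*A^-3 + 36*A^-7
  A^3 * (84*d^5) = -84*A^13 - 420*A^9 - 840*A^5 - 840*A - 420*A^-3 - 84*A^-7
  A^1 * (126*d^4) = 126*A^9 + 504*A^5 + 756*A + 504*A^-3 + 126*A^-7
  A^-1 * (126*d^3) = -126*A^5 - 378*A - 378*A^-3 - 126*A^-7
  A^-3 * (84*d^2) = 84*A + 168*A^-3 + 84*A^-7
  A^-5 * (36*d) = -36*A^-3 - 36*A^-7
  A^-7 * (9) = 9*A^-7
  A^-9 * (d) = -A^-7 - A^-11
Summing the groups: <K> = A^25 - A^21 + A^17 - A^13 + A^9 - A^5 + A - A^-3 - A^-11
Normalise by the writhe: (-A^3)^(-w) = (-A^3)^(9) = -A^27, so f(A) = -A^27 * <K> = -A^52 + A^48 - A^44 + A^40 - A^36 + A^32 - A^28 + A^24 + A^16.
Substitute A = t^(-1/4), i.e. A^e → t^(-e/4): V(t) = t^-4 + t^-6 - t^-7 + t^-8 - t^-9 + t^-10 - t^-11 + t^-12 - t^-13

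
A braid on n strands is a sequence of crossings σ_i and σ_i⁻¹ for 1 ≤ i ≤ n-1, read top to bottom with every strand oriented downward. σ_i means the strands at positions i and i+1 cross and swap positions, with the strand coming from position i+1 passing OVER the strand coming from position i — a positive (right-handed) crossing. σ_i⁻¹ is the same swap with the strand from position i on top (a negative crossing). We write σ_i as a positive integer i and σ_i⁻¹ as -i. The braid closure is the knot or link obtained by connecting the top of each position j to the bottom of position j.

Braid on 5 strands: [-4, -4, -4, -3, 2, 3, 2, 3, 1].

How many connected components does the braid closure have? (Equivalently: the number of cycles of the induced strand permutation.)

2

Derivation:
Track the strand permutation on 5 strands, starting from identity.
  step 1: s4^-1 swaps positions 4,5 -> [1 2 3 5 4]
  step 2: s4^-1 swaps positions 4,5 -> [1 2 3 4 5]
  step 3: s4^-1 swaps positions 4,5 -> [1 2 3 5 4]
  step 4: s3^-1 swaps positions 3,4 -> [1 2 5 3 4]
  step 5: s2 swaps positions 2,3 -> [1 5 2 3 4]
  step 6: s3 swaps positions 3,4 -> [1 5 3 2 4]
  step 7: s2 swaps positions 2,3 -> [1 3 5 2 4]
  step 8: s3 swaps positions 3,4 -> [1 3 2 5 4]
  step 9: s1 swaps positions 1,2 -> [3 1 2 5 4]
Final permutation (position -> original strand): [3 1 2 5 4]
Closure components = cycle count of this permutation = 2.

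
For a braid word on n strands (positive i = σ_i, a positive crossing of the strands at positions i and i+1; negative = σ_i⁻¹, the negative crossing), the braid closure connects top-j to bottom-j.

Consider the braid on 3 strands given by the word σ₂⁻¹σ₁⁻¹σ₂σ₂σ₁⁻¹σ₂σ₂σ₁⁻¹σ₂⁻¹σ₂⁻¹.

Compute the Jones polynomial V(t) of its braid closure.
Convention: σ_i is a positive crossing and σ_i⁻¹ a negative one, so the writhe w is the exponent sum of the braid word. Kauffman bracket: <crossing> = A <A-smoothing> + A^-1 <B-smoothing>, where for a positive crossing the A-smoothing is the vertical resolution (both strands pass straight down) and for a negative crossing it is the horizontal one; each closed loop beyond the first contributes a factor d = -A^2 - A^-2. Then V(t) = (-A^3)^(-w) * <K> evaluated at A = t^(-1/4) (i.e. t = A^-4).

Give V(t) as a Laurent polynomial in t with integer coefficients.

Braid: s2^-1 s1^-1 s2 s2 s1^-1 s2 s2 s1^-1 s2^-1 s2^-1 on 3 strands, 10 crossings.
Writhe w = (#positive) - (#negative) = 4 - 6 = -2.
State-sum expansion of <K>. There are 2^10 = 1024 states.
For each crossing: s=0 is the vertical smoothing, s=1 horizontal. Crossing k contributes A^(sign_k * (1 - 2*s_k)); loop factor d = -A^2 - A^-2.
Tabulate the states by total A-exponent and number of loops L (A-exp: L × count):
  A^10: L=5 ×1
  A^8: L=4 ×10
  A^6: L=3 ×39, L=5 ×6
  A^4: L=2 ×66, L=4 ×52, L=6 ×2
  A^2: L=1 ×45, L=3 ×124, L=5 ×41
  A^0: L=2 ×118, L=4 ×113, L=6 ×21
  A^-2: L=1 ×20, L=3 ×120, L=5 ×63, L=7 ×7
  A^-4: L=2 ×30, L=4 ×68, L=6 ×21, L=8 ×1
  A^-6: L=3 ×20, L=5 ×22, L=7 ×3
  A^-8: L=4 ×7, L=6 ×3
  A^-10: L=5 ×1
Each group contributes A^e * Σ count * d^(L-1):
Powers of d = -A^2 - A^-2: d^2 = A^4 + 2 + A^-4; d^3 = -A^6 - 3*A^2 - 3*A^-2 - A^-6; d^4 = A^8 + 4*A^4 + 6 + 4*A^-4 + A^-8; d^5 = -A^10 - 5*A^6 - 10*A^2 - 10*A^-2 - 5*A^-6 - A^-10; d^6 = A^12 + 6*A^8 + 15*A^4 + 20 + 15*A^-4 + 6*A^-8 + A^-12; d^7 = -A^14 - 7*A^10 - 21*A^6 - 35*A^2 - 35*A^-2 - 21*A^-6 - 7*A^-10 - A^-14.
  A^10 * (d^4) = A^18 + 4*A^14 + 6*A^10 + 4*A^6 + A^2
  A^8 * (10*d^3) = -10*A^14 - 30*A^10 - 30*A^6 - 10*A^2
  A^6 * (39*d^2 + 6*d^4) = 6*A^14 + 63*A^10 + 114*A^6 + 63*A^2 + 6*A^-2
  A^4 * (66*d + 52*d^3 + 2*d^5) = -2*A^14 - 62*A^10 - 242*A^6 - 242*A^2 - 62*A^-2 - 2*A^-6
  A^2 * (45 + 124*d^2 + 41*d^4) = 41*A^10 + 288*A^6 + 539*A^2 + 288*A^-2 + 41*A^-6
  A^0 * (118*d + 113*d^3 + 21*d^5) = -21*A^10 - 218*A^6 - 667*A^2 - 667*A^-2 - 218*A^-6 - 21*A^-10
  A^-2 * (20 + 120*d^2 + 63*d^4 + 7*d^6) = 7*A^10 + 105*A^6 + 477*A^2 + 778*A^-2 + 477*A^-6 + 105*A^-10 + 7*A^-14
  A^-4 * (30*d + 68*d^3 + 21*d^5 + d^7) = -A^10 - 28*A^6 - 194*A^2 - 479*A^-2 - 479*A^-6 - 194*A^-10 - 28*A^-14 - A^-18
  A^-6 * (20*d^2 + 22*d^4 + 3*d^6) = 3*A^6 + 40*A^2 + 153*A^-2 + 232*A^-6 + 153*A^-10 + 40*A^-14 + 3*A^-18
  A^-8 * (7*d^3 + 3*d^5) = -3*A^2 - 22*A^-2 - 51*A^-6 - 51*A^-10 - 22*A^-14 - 3*A^-18
  A^-10 * (d^4) = A^-2 + 4*A^-6 + 6*A^-10 + 4*A^-14 + A^-18
Summing the groups: <K> = A^18 - 2*A^14 + 3*A^10 - 4*A^6 + 4*A^2 - 4*A^-2 + 4*A^-6 - 2*A^-10 + A^-14
Normalise by the writhe: (-A^3)^(-w) = (-A^3)^(2) = A^6, so f(A) = A^6 * <K> = A^24 - 2*A^20 + 3*A^16 - 4*A^12 + 4*A^8 - 4*A^4 + 4 - 2*A^-4 + A^-8.
Substitute A = t^(-1/4), i.e. A^e → t^(-e/4): V(t) = t^2 - 2*t + 4 - 4*t^-1 + 4*t^-2 - 4*t^-3 + 3*t^-4 - 2*t^-5 + t^-6

Answer: t^2 - 2*t + 4 - 4*t^-1 + 4*t^-2 - 4*t^-3 + 3*t^-4 - 2*t^-5 + t^-6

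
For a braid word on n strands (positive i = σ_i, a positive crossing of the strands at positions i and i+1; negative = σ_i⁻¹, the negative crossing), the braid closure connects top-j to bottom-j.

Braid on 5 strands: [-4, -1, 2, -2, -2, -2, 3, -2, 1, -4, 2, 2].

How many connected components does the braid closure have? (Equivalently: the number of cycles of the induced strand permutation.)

3

Derivation:
Track the strand permutation on 5 strands, starting from identity.
  step 1: s4^-1 swaps positions 4,5 -> [1 2 3 5 4]
  step 2: s1^-1 swaps positions 1,2 -> [2 1 3 5 4]
  step 3: s2 swaps positions 2,3 -> [2 3 1 5 4]
  step 4: s2^-1 swaps positions 2,3 -> [2 1 3 5 4]
  step 5: s2^-1 swaps positions 2,3 -> [2 3 1 5 4]
  step 6: s2^-1 swaps positions 2,3 -> [2 1 3 5 4]
  step 7: s3 swaps positions 3,4 -> [2 1 5 3 4]
  step 8: s2^-1 swaps positions 2,3 -> [2 5 1 3 4]
  step 9: s1 swaps positions 1,2 -> [5 2 1 3 4]
  step 10: s4^-1 swaps positions 4,5 -> [5 2 1 4 3]
  step 11: s2 swaps positions 2,3 -> [5 1 2 4 3]
  step 12: s2 swaps positions 2,3 -> [5 2 1 4 3]
Final permutation (position -> original strand): [5 2 1 4 3]
Closure components = cycle count of this permutation = 3.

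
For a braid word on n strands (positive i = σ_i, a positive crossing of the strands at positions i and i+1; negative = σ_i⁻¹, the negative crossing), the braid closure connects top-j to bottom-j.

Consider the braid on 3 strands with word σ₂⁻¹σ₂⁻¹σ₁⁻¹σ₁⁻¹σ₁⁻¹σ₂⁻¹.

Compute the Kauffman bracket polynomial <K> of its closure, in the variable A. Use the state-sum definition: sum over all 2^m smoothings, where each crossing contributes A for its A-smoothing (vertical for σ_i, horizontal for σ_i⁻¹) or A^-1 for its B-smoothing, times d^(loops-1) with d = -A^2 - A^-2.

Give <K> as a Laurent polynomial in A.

Braid: s2^-1 s2^-1 s1^-1 s1^-1 s1^-1 s2^-1 on 3 strands, 6 crossings.
Writhe w = (#positive) - (#negative) = 0 - 6 = -6.
Enumerate smoothing states for the bracket polynomial. There are 2^6 = 64 states.
Each crossing splits two ways (0=vertical, 1=horizontal). The state's weight is A^(#A-smoothings - #B-smoothings) * d^(loops - 1).
Tabulate the states by total A-exponent and number of loops L (A-exp: L × count):
  A^6: L=5 ×1
  A^4: L=4 ×6
  A^2: L=3 ×15
  A^0: L=2 ×18, L=4 ×2
  A^-2: L=1 ×9, L=3 ×6
  A^-4: L=2 ×6
  A^-6: L=3 ×1
Each group contributes A^e * Σ count * d^(L-1):
Powers of d = -A^2 - A^-2: d^2 = A^4 + 2 + A^-4; d^3 = -A^6 - 3*A^2 - 3*A^-2 - A^-6; d^4 = A^8 + 4*A^4 + 6 + 4*A^-4 + A^-8.
  A^6 * (d^4) = A^14 + 4*A^10 + 6*A^6 + 4*A^2 + A^-2
  A^4 * (6*d^3) = -6*A^10 - 18*A^6 - 18*A^2 - 6*A^-2
  A^2 * (15*d^2) = 15*A^6 + 30*A^2 + 15*A^-2
  A^0 * (18*d + 2*d^3) = -2*A^6 - 24*A^2 - 24*A^-2 - 2*A^-6
  A^-2 * (9 + 6*d^2) = 6*A^2 + 21*A^-2 + 6*A^-6
  A^-4 * (6*d) = -6*A^-2 - 6*A^-6
  A^-6 * (d^2) = A^-2 + 2*A^-6 + A^-10
Summing the groups: <K> = A^14 - 2*A^10 + A^6 - 2*A^2 + 2*A^-2 + A^-10

Answer: A^14 - 2*A^10 + A^6 - 2*A^2 + 2*A^-2 + A^-10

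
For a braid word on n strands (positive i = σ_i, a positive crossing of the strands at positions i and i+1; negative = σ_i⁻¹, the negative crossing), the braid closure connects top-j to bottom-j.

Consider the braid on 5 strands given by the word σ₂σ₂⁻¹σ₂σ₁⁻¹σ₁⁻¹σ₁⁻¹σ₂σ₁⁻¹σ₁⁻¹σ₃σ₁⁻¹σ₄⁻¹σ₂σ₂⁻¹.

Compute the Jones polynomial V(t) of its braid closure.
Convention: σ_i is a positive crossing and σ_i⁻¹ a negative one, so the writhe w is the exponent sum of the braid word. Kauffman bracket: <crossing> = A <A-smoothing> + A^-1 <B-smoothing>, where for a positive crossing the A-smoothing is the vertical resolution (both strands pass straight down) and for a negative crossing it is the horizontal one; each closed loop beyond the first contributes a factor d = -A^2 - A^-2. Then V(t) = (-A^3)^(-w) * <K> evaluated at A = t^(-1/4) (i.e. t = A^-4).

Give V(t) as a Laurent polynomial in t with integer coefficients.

1 - t^-1 + 3*t^-2 - 3*t^-3 + 3*t^-4 - 4*t^-5 + 3*t^-6 - 2*t^-7 + t^-8

Derivation:
The presented braid s2 s2^-1 s2 s1^-1 s1^-1 s1^-1 s2 s1^-1 s1^-1 s3 s1^-1 s4^-1 s2 s2^-1 on 5 strands reduces by inverse Markov moves (closure unchanged at each step):
  Deconjugate: the word is γ·β·γ⁻¹ with γ = s2 s2^-1 (prefix) and γ⁻¹ = s2 s2^-1 (suffix); strip both.
  Destabilize: the word has the form β·s4^-1 where s4^-1 occurs only as the final letter (β ∈ B_4); drop it and the last strand → 4 strands.
Reduced to β = s2 s1^-1 s1^-1 s1^-1 s2 s1^-1 s1^-1 s3 s1^-1 on 4 strands, 9 crossings.
Compute on β:
Braid: s2 s1^-1 s1^-1 s1^-1 s2 s1^-1 s1^-1 s3 s1^-1 on 4 strands, 9 crossings.
Writhe w = (#positive) - (#negative) = 3 - 6 = -3.
State-sum expansion of <K>. There are 2^9 = 512 states.
For each crossing: s=0 is the vertical smoothing, s=1 horizontal. Crossing k contributes A^(sign_k * (1 - 2*s_k)); loop factor d = -A^2 - A^-2.
Tabulate the states by total A-exponent and number of loops L (A-exp: L × count):
  A^9: L=8 ×1
  A^7: L=7 ×9
  A^5: L=6 ×36
  A^3: L=5 ×84
  A^1: L=4 ×126
  A^-1: L=3 ×124, L=5 ×2
  A^-3: L=2 ×75, L=4 ×9
  A^-5: L=1 ×21, L=3 ×15
  A^-7: L=2 ×8, L=4 ×1
  A^-9: L=3 ×1
Each group contributes A^e * Σ count * d^(L-1):
Powers of d = -A^2 - A^-2: d^2 = A^4 + 2 + A^-4; d^3 = -A^6 - 3*A^2 - 3*A^-2 - A^-6; d^4 = A^8 + 4*A^4 + 6 + 4*A^-4 + A^-8; d^5 = -A^10 - 5*A^6 - 10*A^2 - 10*A^-2 - 5*A^-6 - A^-10; d^6 = A^12 + 6*A^8 + 15*A^4 + 20 + 15*A^-4 + 6*A^-8 + A^-12; d^7 = -A^14 - 7*A^10 - 21*A^6 - 35*A^2 - 35*A^-2 - 21*A^-6 - 7*A^-10 - A^-14.
  A^9 * (d^7) = -A^23 - 7*A^19 - 21*A^15 - 35*A^11 - 35*A^7 - 21*A^3 - 7*A^-1 - A^-5
  A^7 * (9*d^6) = 9*A^19 + 54*A^15 + 135*A^11 + 180*A^7 + 135*A^3 + 54*A^-1 + 9*A^-5
  A^5 * (36*d^5) = -36*A^15 - 180*A^11 - 360*A^7 - 360*A^3 - 180*A^-1 - 36*A^-5
  A^3 * (84*d^4) = 84*A^11 + 336*A^7 + 504*A^3 + 336*A^-1 + 84*A^-5
  A^1 * (126*d^3) = -126*A^7 - 378*A^3 - 378*A^-1 - 126*A^-5
  A^-1 * (124*d^2 + 2*d^4) = 2*A^7 + 132*A^3 + 260*A^-1 + 132*A^-5 + 2*A^-9
  A^-3 * (75*d + 9*d^3) = -9*A^3 - 102*A^-1 - 102*A^-5 - 9*A^-9
  A^-5 * (21 + 15*d^2) = 15*A^-1 + 51*A^-5 + 15*A^-9
  A^-7 * (8*d + d^3) = -A^-1 - 11*A^-5 - 11*A^-9 - A^-13
  A^-9 * (d^2) = A^-5 + 2*A^-9 + A^-13
Summing the groups: <K> = -A^23 + 2*A^19 - 3*A^15 + 4*A^11 - 3*A^7 + 3*A^3 - 3*A^-1 + A^-5 - A^-9
Normalise by the writhe: (-A^3)^(-w) = (-A^3)^(3) = -A^9, so f(A) = -A^9 * <K> = A^32 - 2*A^28 + 3*A^24 - 4*A^20 + 3*A^16 - 3*A^12 + 3*A^8 - A^4 + 1.
Substitute A = t^(-1/4), i.e. A^e → t^(-e/4): V(t) = 1 - t^-1 + 3*t^-2 - 3*t^-3 + 3*t^-4 - 4*t^-5 + 3*t^-6 - 2*t^-7 + t^-8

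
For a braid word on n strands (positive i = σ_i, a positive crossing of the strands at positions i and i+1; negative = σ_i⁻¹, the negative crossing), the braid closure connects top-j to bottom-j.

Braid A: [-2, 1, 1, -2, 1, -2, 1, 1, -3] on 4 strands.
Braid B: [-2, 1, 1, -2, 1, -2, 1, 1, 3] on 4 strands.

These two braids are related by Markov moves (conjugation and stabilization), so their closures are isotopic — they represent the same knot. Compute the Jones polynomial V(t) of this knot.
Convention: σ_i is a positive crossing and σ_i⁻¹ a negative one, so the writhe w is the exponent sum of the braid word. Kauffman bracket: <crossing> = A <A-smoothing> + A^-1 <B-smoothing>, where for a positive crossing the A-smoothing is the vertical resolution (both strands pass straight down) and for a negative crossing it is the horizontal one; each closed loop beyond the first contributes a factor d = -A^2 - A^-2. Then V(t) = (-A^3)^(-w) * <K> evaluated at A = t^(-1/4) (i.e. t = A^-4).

Markov-equivalent braids have isotopic closures, hence identical knot invariants. Strip the Markov moves from each word to reach a common short braid β, then compute V(t) once on β.
Braid A: s2^-1 s1 s1 s2^-1 s1 s2^-1 s1 s1 s3^-1 on 4 strands reduces by inverse Markov moves (closure unchanged at each step):
  Destabilize: the word has the form β·s3^-1 where s3^-1 occurs only as the final letter (β ∈ B_3); drop it and the last strand → 3 strands.
Reduced to β = s2^-1 s1 s1 s2^-1 s1 s2^-1 s1 s1 on 3 strands, 8 crossings.
Braid B: s2^-1 s1 s1 s2^-1 s1 s2^-1 s1 s1 s3 on 4 strands reduces by inverse Markov moves (closure unchanged at each step):
  Destabilize: the word has the form β·s3 where s3 occurs only as the final letter (β ∈ B_3); drop it and the last strand → 3 strands.
Reduced to β = s2^-1 s1 s1 s2^-1 s1 s2^-1 s1 s1 on 3 strands, 8 crossings.
Both give the same β = s2^-1 s1 s1 s2^-1 s1 s2^-1 s1 s1 on 3 strands, so one state sum suffices:
Braid: s2^-1 s1 s1 s2^-1 s1 s2^-1 s1 s1 on 3 strands, 8 crossings.
Writhe w = (#positive) - (#negative) = 5 - 3 = 2.
Enumerate smoothing states for the bracket polynomial. There are 2^8 = 256 states.
Each crossing splits two ways (0=vertical, 1=horizontal). The state's weight is A^(#A-smoothings - #B-smoothings) * d^(loops - 1).
Tabulate the states by total A-exponent and number of loops L (A-exp: L × count):
  A^8: L=4 ×1
  A^6: L=3 ×8
  A^4: L=2 ×26, L=4 ×2
  A^2: L=1 ×35, L=3 ×21
  A^0: L=2 ×63, L=4 ×7
  A^-2: L=3 ×55, L=5 ×1
  A^-4: L=4 ×28
  A^-6: L=5 ×8
  A^-8: L=6 ×1
Each group contributes A^e * Σ count * d^(L-1):
Powers of d = -A^2 - A^-2: d^2 = A^4 + 2 + A^-4; d^3 = -A^6 - 3*A^2 - 3*A^-2 - A^-6; d^4 = A^8 + 4*A^4 + 6 + 4*A^-4 + A^-8; d^5 = -A^10 - 5*A^6 - 10*A^2 - 10*A^-2 - 5*A^-6 - A^-10.
  A^8 * (d^3) = -A^14 - 3*A^10 - 3*A^6 - A^2
  A^6 * (8*d^2) = 8*A^10 + 16*A^6 + 8*A^2
  A^4 * (26*d + 2*d^3) = -2*A^10 - 32*A^6 - 32*A^2 - 2*A^-2
  A^2 * (35 + 21*d^2) = 21*A^6 + 77*A^2 + 21*A^-2
  A^0 * (63*d + 7*d^3) = -7*A^6 - 84*A^2 - 84*A^-2 - 7*A^-6
  A^-2 * (55*d^2 + d^4) = A^6 + 59*A^2 + 116*A^-2 + 59*A^-6 + A^-10
  A^-4 * (28*d^3) = -28*A^2 - 84*A^-2 - 84*A^-6 - 28*A^-10
  A^-6 * (8*d^4) = 8*A^2 + 32*A^-2 + 48*A^-6 + 32*A^-10 + 8*A^-14
  A^-8 * (d^5) = -A^2 - 5*A^-2 - 10*A^-6 - 10*A^-10 - 5*A^-14 - A^-18
Summing the groups: <K> = -A^14 + 3*A^10 - 4*A^6 + 6*A^2 - 6*A^-2 + 6*A^-6 - 5*A^-10 + 3*A^-14 - A^-18
Normalise by the writhe: (-A^3)^(-w) = (-A^3)^(-2) = A^-6, so f(A) = A^-6 * <K> = -A^8 + 3*A^4 - 4 + 6*A^-4 - 6*A^-8 + 6*A^-12 - 5*A^-16 + 3*A^-20 - A^-24.
Substitute A = t^(-1/4), i.e. A^e → t^(-e/4): V(t) = -t^6 + 3*t^5 - 5*t^4 + 6*t^3 - 6*t^2 + 6*t - 4 + 3*t^-1 - t^-2

Answer: -t^6 + 3*t^5 - 5*t^4 + 6*t^3 - 6*t^2 + 6*t - 4 + 3*t^-1 - t^-2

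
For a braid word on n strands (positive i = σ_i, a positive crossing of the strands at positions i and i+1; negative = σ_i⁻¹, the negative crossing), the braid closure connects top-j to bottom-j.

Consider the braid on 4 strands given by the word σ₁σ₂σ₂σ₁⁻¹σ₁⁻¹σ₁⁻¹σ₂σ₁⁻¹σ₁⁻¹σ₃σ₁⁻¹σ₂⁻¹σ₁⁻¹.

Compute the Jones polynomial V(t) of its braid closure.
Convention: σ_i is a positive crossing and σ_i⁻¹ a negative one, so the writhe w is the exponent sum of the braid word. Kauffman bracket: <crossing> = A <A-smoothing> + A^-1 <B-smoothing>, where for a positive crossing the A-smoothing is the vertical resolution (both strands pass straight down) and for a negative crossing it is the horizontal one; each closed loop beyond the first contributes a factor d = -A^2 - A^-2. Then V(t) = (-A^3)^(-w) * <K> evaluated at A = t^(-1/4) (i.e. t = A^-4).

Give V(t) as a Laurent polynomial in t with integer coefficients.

1 - t^-1 + 3*t^-2 - 3*t^-3 + 3*t^-4 - 4*t^-5 + 3*t^-6 - 2*t^-7 + t^-8

Derivation:
The presented braid s1 s2 s2 s1^-1 s1^-1 s1^-1 s2 s1^-1 s1^-1 s3 s1^-1 s2^-1 s1^-1 on 4 strands reduces by inverse Markov moves (closure unchanged at each step):
  Deconjugate: the word is γ·β·γ⁻¹ with γ = s1 s2 (prefix) and γ⁻¹ = s2^-1 s1^-1 (suffix); strip both.
Reduced to β = s2 s1^-1 s1^-1 s1^-1 s2 s1^-1 s1^-1 s3 s1^-1 on 4 strands, 9 crossings.
Compute on β:
Braid: s2 s1^-1 s1^-1 s1^-1 s2 s1^-1 s1^-1 s3 s1^-1 on 4 strands, 9 crossings.
Writhe w = (#positive) - (#negative) = 3 - 6 = -3.
Enumerate smoothing states for the bracket polynomial. There are 2^9 = 512 states.
Each crossing splits two ways (0=vertical, 1=horizontal). The state's weight is A^(#A-smoothings - #B-smoothings) * d^(loops - 1).
Tabulate the states by total A-exponent and number of loops L (A-exp: L × count):
  A^9: L=8 ×1
  A^7: L=7 ×9
  A^5: L=6 ×36
  A^3: L=5 ×84
  A^1: L=4 ×126
  A^-1: L=3 ×124, L=5 ×2
  A^-3: L=2 ×75, L=4 ×9
  A^-5: L=1 ×21, L=3 ×15
  A^-7: L=2 ×8, L=4 ×1
  A^-9: L=3 ×1
Each group contributes A^e * Σ count * d^(L-1):
Powers of d = -A^2 - A^-2: d^2 = A^4 + 2 + A^-4; d^3 = -A^6 - 3*A^2 - 3*A^-2 - A^-6; d^4 = A^8 + 4*A^4 + 6 + 4*A^-4 + A^-8; d^5 = -A^10 - 5*A^6 - 10*A^2 - 10*A^-2 - 5*A^-6 - A^-10; d^6 = A^12 + 6*A^8 + 15*A^4 + 20 + 15*A^-4 + 6*A^-8 + A^-12; d^7 = -A^14 - 7*A^10 - 21*A^6 - 35*A^2 - 35*A^-2 - 21*A^-6 - 7*A^-10 - A^-14.
  A^9 * (d^7) = -A^23 - 7*A^19 - 21*A^15 - 35*A^11 - 35*A^7 - 21*A^3 - 7*A^-1 - A^-5
  A^7 * (9*d^6) = 9*A^19 + 54*A^15 + 135*A^11 + 180*A^7 + 135*A^3 + 54*A^-1 + 9*A^-5
  A^5 * (36*d^5) = -36*A^15 - 180*A^11 - 360*A^7 - 360*A^3 - 180*A^-1 - 36*A^-5
  A^3 * (84*d^4) = 84*A^11 + 336*A^7 + 504*A^3 + 336*A^-1 + 84*A^-5
  A^1 * (126*d^3) = -126*A^7 - 378*A^3 - 378*A^-1 - 126*A^-5
  A^-1 * (124*d^2 + 2*d^4) = 2*A^7 + 132*A^3 + 260*A^-1 + 132*A^-5 + 2*A^-9
  A^-3 * (75*d + 9*d^3) = -9*A^3 - 102*A^-1 - 102*A^-5 - 9*A^-9
  A^-5 * (21 + 15*d^2) = 15*A^-1 + 51*A^-5 + 15*A^-9
  A^-7 * (8*d + d^3) = -A^-1 - 11*A^-5 - 11*A^-9 - A^-13
  A^-9 * (d^2) = A^-5 + 2*A^-9 + A^-13
Summing the groups: <K> = -A^23 + 2*A^19 - 3*A^15 + 4*A^11 - 3*A^7 + 3*A^3 - 3*A^-1 + A^-5 - A^-9
Normalise by the writhe: (-A^3)^(-w) = (-A^3)^(3) = -A^9, so f(A) = -A^9 * <K> = A^32 - 2*A^28 + 3*A^24 - 4*A^20 + 3*A^16 - 3*A^12 + 3*A^8 - A^4 + 1.
Substitute A = t^(-1/4), i.e. A^e → t^(-e/4): V(t) = 1 - t^-1 + 3*t^-2 - 3*t^-3 + 3*t^-4 - 4*t^-5 + 3*t^-6 - 2*t^-7 + t^-8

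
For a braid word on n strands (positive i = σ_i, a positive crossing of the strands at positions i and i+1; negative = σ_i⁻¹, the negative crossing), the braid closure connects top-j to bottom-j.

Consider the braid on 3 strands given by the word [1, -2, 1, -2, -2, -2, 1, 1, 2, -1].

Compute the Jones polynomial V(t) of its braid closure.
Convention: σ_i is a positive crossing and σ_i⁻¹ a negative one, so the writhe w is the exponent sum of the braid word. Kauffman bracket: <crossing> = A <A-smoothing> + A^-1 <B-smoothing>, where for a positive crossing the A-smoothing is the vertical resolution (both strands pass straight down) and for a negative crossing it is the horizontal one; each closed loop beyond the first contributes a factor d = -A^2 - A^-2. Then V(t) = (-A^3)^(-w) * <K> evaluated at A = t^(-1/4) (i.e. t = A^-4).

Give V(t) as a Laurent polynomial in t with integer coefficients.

-t^3 + t^2 - t + 3 - t^-1 + t^-2 - t^-3

Derivation:
The presented braid s1 s2^-1 s1 s2^-1 s2^-1 s2^-1 s1 s1 s2 s1^-1 on 3 strands reduces by inverse Markov moves (closure unchanged at each step):
  Deconjugate: the word is γ·β·γ⁻¹ with γ = s1 (prefix) and γ⁻¹ = s1^-1 (suffix); strip both.
  Deconjugate: the word is γ·β·γ⁻¹ with γ = s2^-1 (prefix) and γ⁻¹ = s2 (suffix); strip both.
Reduced to β = s1 s2^-1 s2^-1 s2^-1 s1 s1 on 3 strands, 6 crossings.
Compute on β:
Braid: s1 s2^-1 s2^-1 s2^-1 s1 s1 on 3 strands, 6 crossings.
Writhe w = (#positive) - (#negative) = 3 - 3 = 0.
State-sum expansion of <K>. There are 2^6 = 64 states.
Each crossing splits two ways (0=vertical, 1=horizontal). The state's weight is A^(#A-smoothings - #B-smoothings) * d^(loops - 1).
Tabulate the states by total A-exponent and number of loops L (A-exp: L × count):
  A^6: L=4 ×1
  A^4: L=3 ×6
  A^2: L=2 ×12, L=4 ×3
  A^0: L=1 ×9, L=3 ×10, L=5 ×1
  A^-2: L=2 ×12, L=4 ×3
  A^-4: L=3 ×6
  A^-6: L=4 ×1
Each group contributes A^e * Σ count * d^(L-1):
Powers of d = -A^2 - A^-2: d^2 = A^4 + 2 + A^-4; d^3 = -A^6 - 3*A^2 - 3*A^-2 - A^-6; d^4 = A^8 + 4*A^4 + 6 + 4*A^-4 + A^-8.
  A^6 * (d^3) = -A^12 - 3*A^8 - 3*A^4 - 1
  A^4 * (6*d^2) = 6*A^8 + 12*A^4 + 6
  A^2 * (12*d + 3*d^3) = -3*A^8 - 21*A^4 - 21 - 3*A^-4
  A^0 * (9 + 10*d^2 + d^4) = A^8 + 14*A^4 + 35 + 14*A^-4 + A^-8
  A^-2 * (12*d + 3*d^3) = -3*A^4 - 21 - 21*A^-4 - 3*A^-8
  A^-4 * (6*d^2) = 6 + 12*A^-4 + 6*A^-8
  A^-6 * (d^3) = -1 - 3*A^-4 - 3*A^-8 - A^-12
Summing the groups: <K> = -A^12 + A^8 - A^4 + 3 - A^-4 + A^-8 - A^-12
Normalise by the writhe: (-A^3)^(-w) = (-A^3)^(0) = 1, so f(A) = 1 * <K> = -A^12 + A^8 - A^4 + 3 - A^-4 + A^-8 - A^-12.
Substitute A = t^(-1/4), i.e. A^e → t^(-e/4): V(t) = -t^3 + t^2 - t + 3 - t^-1 + t^-2 - t^-3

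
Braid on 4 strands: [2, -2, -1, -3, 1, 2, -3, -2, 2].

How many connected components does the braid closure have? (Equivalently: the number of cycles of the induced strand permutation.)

Track the strand permutation on 4 strands, starting from identity.
  step 1: s2 swaps positions 2,3 -> [1 3 2 4]
  step 2: s2^-1 swaps positions 2,3 -> [1 2 3 4]
  step 3: s1^-1 swaps positions 1,2 -> [2 1 3 4]
  step 4: s3^-1 swaps positions 3,4 -> [2 1 4 3]
  step 5: s1 swaps positions 1,2 -> [1 2 4 3]
  step 6: s2 swaps positions 2,3 -> [1 4 2 3]
  step 7: s3^-1 swaps positions 3,4 -> [1 4 3 2]
  step 8: s2^-1 swaps positions 2,3 -> [1 3 4 2]
  step 9: s2 swaps positions 2,3 -> [1 4 3 2]
Final permutation (position -> original strand): [1 4 3 2]
Closure components = cycle count of this permutation = 3.

Answer: 3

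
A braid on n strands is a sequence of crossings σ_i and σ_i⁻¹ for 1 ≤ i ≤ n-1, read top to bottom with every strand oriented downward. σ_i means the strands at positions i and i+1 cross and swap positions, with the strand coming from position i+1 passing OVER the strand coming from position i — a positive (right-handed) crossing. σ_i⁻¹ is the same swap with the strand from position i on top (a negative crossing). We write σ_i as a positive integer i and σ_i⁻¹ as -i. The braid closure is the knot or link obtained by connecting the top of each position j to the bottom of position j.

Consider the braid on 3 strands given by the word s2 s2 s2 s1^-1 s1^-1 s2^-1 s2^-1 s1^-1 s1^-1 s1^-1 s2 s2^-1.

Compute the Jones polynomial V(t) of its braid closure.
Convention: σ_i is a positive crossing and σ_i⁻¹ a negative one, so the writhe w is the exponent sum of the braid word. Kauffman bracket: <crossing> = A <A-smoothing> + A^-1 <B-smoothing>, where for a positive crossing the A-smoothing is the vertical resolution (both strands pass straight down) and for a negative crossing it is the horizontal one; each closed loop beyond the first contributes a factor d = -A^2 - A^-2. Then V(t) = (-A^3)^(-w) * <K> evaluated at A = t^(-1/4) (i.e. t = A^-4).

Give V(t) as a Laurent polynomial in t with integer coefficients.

The presented braid s2 s2 s2 s1^-1 s1^-1 s2^-1 s2^-1 s1^-1 s1^-1 s1^-1 s2 s2^-1 on 3 strands reduces by inverse Markov moves (closure unchanged at each step):
  Deconjugate: the word is γ·β·γ⁻¹ with γ = s2 (prefix) and γ⁻¹ = s2^-1 (suffix); strip both.
Reduced to β = s2 s2 s1^-1 s1^-1 s2^-1 s2^-1 s1^-1 s1^-1 s1^-1 s2 on 3 strands, 10 crossings.
Compute on β:
Braid: s2 s2 s1^-1 s1^-1 s2^-1 s2^-1 s1^-1 s1^-1 s1^-1 s2 on 3 strands, 10 crossings.
Writhe w = (#positive) - (#negative) = 3 - 7 = -4.
Enumerate smoothing states for the bracket polynomial. There are 2^10 = 1024 states.
Each crossing splits two ways (0=vertical, 1=horizontal). The state's weight is A^(#A-smoothings - #B-smoothings) * d^(loops - 1).
Tabulate the states by total A-exponent and number of loops L (A-exp: L × count):
  A^10: L=6 ×1
  A^8: L=5 ×10
  A^6: L=4 ×41, L=6 ×4
  A^4: L=3 ×87, L=5 ×32, L=7 ×1
  A^2: L=2 ×97, L=4 ×100, L=6 ×13
  A^0: L=1 ×46, L=3 ×152, L=5 ×52, L=7 ×2
  A^-2: L=2 ×103, L=4 ×96, L=6 ×11
  A^-4: L=1 ×15, L=3 ×79, L=5 ×26
  A^-6: L=2 ×18, L=4 ×26, L=6 ×1
  A^-8: L=3 ×8, L=5 ×2
  A^-10: L=4 ×1
Each group contributes A^e * Σ count * d^(L-1):
Powers of d = -A^2 - A^-2: d^2 = A^4 + 2 + A^-4; d^3 = -A^6 - 3*A^2 - 3*A^-2 - A^-6; d^4 = A^8 + 4*A^4 + 6 + 4*A^-4 + A^-8; d^5 = -A^10 - 5*A^6 - 10*A^2 - 10*A^-2 - 5*A^-6 - A^-10; d^6 = A^12 + 6*A^8 + 15*A^4 + 20 + 15*A^-4 + 6*A^-8 + A^-12.
  A^10 * (d^5) = -A^20 - 5*A^16 - 10*A^12 - 10*A^8 - 5*A^4 - 1
  A^8 * (10*d^4) = 10*A^16 + 40*A^12 + 60*A^8 + 40*A^4 + 10
  A^6 * (41*d^3 + 4*d^5) = -4*A^16 - 61*A^12 - 163*A^8 - 163*A^4 - 61 - 4*A^-4
  A^4 * (87*d^2 + 32*d^4 + d^6) = A^16 + 38*A^12 + 230*A^8 + 386*A^4 + 230 + 38*A^-4 + A^-8
  A^2 * (97*d + 100*d^3 + 13*d^5) = -13*A^12 - 165*A^8 - 527*A^4 - 527 - 165*A^-4 - 13*A^-8
  A^0 * (46 + 152*d^2 + 52*d^4 + 2*d^6) = 2*A^12 + 64*A^8 + 390*A^4 + 702 + 390*A^-4 + 64*A^-8 + 2*A^-12
  A^-2 * (103*d + 96*d^3 + 11*d^5) = -11*A^8 - 151*A^4 - 501 - 501*A^-4 - 151*A^-8 - 11*A^-12
  A^-4 * (15 + 79*d^2 + 26*d^4) = 26*A^4 + 183 + 329*A^-4 + 183*A^-8 + 26*A^-12
  A^-6 * (18*d + 26*d^3 + d^5) = -A^4 - 31 - 106*A^-4 - 106*A^-8 - 31*A^-12 - A^-16
  A^-8 * (8*d^2 + 2*d^4) = 2 + 16*A^-4 + 28*A^-8 + 16*A^-12 + 2*A^-16
  A^-10 * (d^3) = -A^-4 - 3*A^-8 - 3*A^-12 - A^-16
Summing the groups: <K> = -A^20 + 2*A^16 - 4*A^12 + 5*A^8 - 5*A^4 + 6 - 4*A^-4 + 3*A^-8 - A^-12
Normalise by the writhe: (-A^3)^(-w) = (-A^3)^(4) = A^12, so f(A) = A^12 * <K> = -A^32 + 2*A^28 - 4*A^24 + 5*A^20 - 5*A^16 + 6*A^12 - 4*A^8 + 3*A^4 - 1.
Substitute A = t^(-1/4), i.e. A^e → t^(-e/4): V(t) = -1 + 3*t^-1 - 4*t^-2 + 6*t^-3 - 5*t^-4 + 5*t^-5 - 4*t^-6 + 2*t^-7 - t^-8

Answer: -1 + 3*t^-1 - 4*t^-2 + 6*t^-3 - 5*t^-4 + 5*t^-5 - 4*t^-6 + 2*t^-7 - t^-8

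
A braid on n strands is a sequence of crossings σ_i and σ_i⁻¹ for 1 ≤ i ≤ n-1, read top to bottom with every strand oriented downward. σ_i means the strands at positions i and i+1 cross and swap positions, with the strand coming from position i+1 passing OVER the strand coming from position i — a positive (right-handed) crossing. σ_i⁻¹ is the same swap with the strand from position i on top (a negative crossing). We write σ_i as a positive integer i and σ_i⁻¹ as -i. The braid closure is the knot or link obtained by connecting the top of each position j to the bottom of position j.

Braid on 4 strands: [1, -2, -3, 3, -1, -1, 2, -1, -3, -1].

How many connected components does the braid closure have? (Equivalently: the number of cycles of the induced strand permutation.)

Track the strand permutation on 4 strands, starting from identity.
  step 1: s1 swaps positions 1,2 -> [2 1 3 4]
  step 2: s2^-1 swaps positions 2,3 -> [2 3 1 4]
  step 3: s3^-1 swaps positions 3,4 -> [2 3 4 1]
  step 4: s3 swaps positions 3,4 -> [2 3 1 4]
  step 5: s1^-1 swaps positions 1,2 -> [3 2 1 4]
  step 6: s1^-1 swaps positions 1,2 -> [2 3 1 4]
  step 7: s2 swaps positions 2,3 -> [2 1 3 4]
  step 8: s1^-1 swaps positions 1,2 -> [1 2 3 4]
  step 9: s3^-1 swaps positions 3,4 -> [1 2 4 3]
  step 10: s1^-1 swaps positions 1,2 -> [2 1 4 3]
Final permutation (position -> original strand): [2 1 4 3]
Closure components = cycle count of this permutation = 2.

Answer: 2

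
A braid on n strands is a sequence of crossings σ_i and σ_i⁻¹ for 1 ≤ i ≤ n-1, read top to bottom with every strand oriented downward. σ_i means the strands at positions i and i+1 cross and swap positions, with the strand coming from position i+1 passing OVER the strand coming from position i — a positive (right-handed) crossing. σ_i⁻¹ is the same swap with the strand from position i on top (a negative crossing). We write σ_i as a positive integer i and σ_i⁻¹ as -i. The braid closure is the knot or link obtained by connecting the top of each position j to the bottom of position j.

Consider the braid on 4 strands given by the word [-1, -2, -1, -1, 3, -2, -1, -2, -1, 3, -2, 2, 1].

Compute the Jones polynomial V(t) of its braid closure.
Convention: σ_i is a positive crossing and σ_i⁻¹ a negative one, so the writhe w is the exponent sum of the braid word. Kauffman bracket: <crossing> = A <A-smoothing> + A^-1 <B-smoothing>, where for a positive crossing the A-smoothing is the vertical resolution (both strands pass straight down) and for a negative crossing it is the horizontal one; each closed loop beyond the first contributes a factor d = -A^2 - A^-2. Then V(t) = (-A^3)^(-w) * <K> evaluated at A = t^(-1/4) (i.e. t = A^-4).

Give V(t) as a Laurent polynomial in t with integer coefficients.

The presented braid s1^-1 s2^-1 s1^-1 s1^-1 s3 s2^-1 s1^-1 s2^-1 s1^-1 s3 s2^-1 s2 s1 on 4 strands reduces by inverse Markov moves (closure unchanged at each step):
  Deconjugate: the word is γ·β·γ⁻¹ with γ = s1^-1 s2^-1 (prefix) and γ⁻¹ = s2 s1 (suffix); strip both.
Reduced to β = s1^-1 s1^-1 s3 s2^-1 s1^-1 s2^-1 s1^-1 s3 s2^-1 on 4 strands, 9 crossings.
Compute on β:
Braid: s1^-1 s1^-1 s3 s2^-1 s1^-1 s2^-1 s1^-1 s3 s2^-1 on 4 strands, 9 crossings.
Writhe w = (#positive) - (#negative) = 2 - 7 = -5.
Enumerate smoothing states for the bracket polynomial. There are 2^9 = 512 states.
For each crossing: s=0 is the vertical smoothing, s=1 horizontal. Crossing k contributes A^(sign_k * (1 - 2*s_k)); loop factor d = -A^2 - A^-2.
Tabulate the states by total A-exponent and number of loops L (A-exp: L × count):
  A^9: L=3 ×1
  A^7: L=2 ×4, L=4 ×5
  A^5: L=1 ×4, L=3 ×26, L=5 ×6
  A^3: L=2 ×43, L=4 ×40, L=6 ×1
  A^1: L=1 ×23, L=3 ×92, L=5 ×11
  A^-1: L=2 ×91, L=4 ×34, L=6 ×1
  A^-3: L=1 ×32, L=3 ×48, L=5 ×4
  A^-5: L=2 ×28, L=4 ×8
  A^-7: L=3 ×9
  A^-9: L=4 ×1
Each group contributes A^e * Σ count * d^(L-1):
Powers of d = -A^2 - A^-2: d^2 = A^4 + 2 + A^-4; d^3 = -A^6 - 3*A^2 - 3*A^-2 - A^-6; d^4 = A^8 + 4*A^4 + 6 + 4*A^-4 + A^-8; d^5 = -A^10 - 5*A^6 - 10*A^2 - 10*A^-2 - 5*A^-6 - A^-10.
  A^9 * (d^2) = A^13 + 2*A^9 + A^5
  A^7 * (4*d + 5*d^3) = -5*A^13 - 19*A^9 - 19*A^5 - 5*A
  A^5 * (4 + 26*d^2 + 6*d^4) = 6*A^13 + 50*A^9 + 92*A^5 + 50*A + 6*A^-3
  A^3 * (43*d + 40*d^3 + d^5) = -A^13 - 45*A^9 - 173*A^5 - 173*A - 45*A^-3 - A^-7
  A^1 * (23 + 92*d^2 + 11*d^4) = 11*A^9 + 136*A^5 + 273*A + 136*A^-3 + 11*A^-7
  A^-1 * (91*d + 34*d^3 + d^5) = -A^9 - 39*A^5 - 203*A - 203*A^-3 - 39*A^-7 - A^-11
  A^-3 * (32 + 48*d^2 + 4*d^4) = 4*A^5 + 64*A + 152*A^-3 + 64*A^-7 + 4*A^-11
  A^-5 * (28*d + 8*d^3) = -8*A - 52*A^-3 - 52*A^-7 - 8*A^-11
  A^-7 * (9*d^2) = 9*A^-3 + 18*A^-7 + 9*A^-11
  A^-9 * (d^3) = -A^-3 - 3*A^-7 - 3*A^-11 - A^-15
Summing the groups: <K> = A^13 - 2*A^9 + 2*A^5 - 2*A + 2*A^-3 - 2*A^-7 + A^-11 - A^-15
Normalise by the writhe: (-A^3)^(-w) = (-A^3)^(5) = -A^15, so f(A) = -A^15 * <K> = -A^28 + 2*A^24 - 2*A^20 + 2*A^16 - 2*A^12 + 2*A^8 - A^4 + 1.
Substitute A = t^(-1/4), i.e. A^e → t^(-e/4): V(t) = 1 - t^-1 + 2*t^-2 - 2*t^-3 + 2*t^-4 - 2*t^-5 + 2*t^-6 - t^-7

Answer: 1 - t^-1 + 2*t^-2 - 2*t^-3 + 2*t^-4 - 2*t^-5 + 2*t^-6 - t^-7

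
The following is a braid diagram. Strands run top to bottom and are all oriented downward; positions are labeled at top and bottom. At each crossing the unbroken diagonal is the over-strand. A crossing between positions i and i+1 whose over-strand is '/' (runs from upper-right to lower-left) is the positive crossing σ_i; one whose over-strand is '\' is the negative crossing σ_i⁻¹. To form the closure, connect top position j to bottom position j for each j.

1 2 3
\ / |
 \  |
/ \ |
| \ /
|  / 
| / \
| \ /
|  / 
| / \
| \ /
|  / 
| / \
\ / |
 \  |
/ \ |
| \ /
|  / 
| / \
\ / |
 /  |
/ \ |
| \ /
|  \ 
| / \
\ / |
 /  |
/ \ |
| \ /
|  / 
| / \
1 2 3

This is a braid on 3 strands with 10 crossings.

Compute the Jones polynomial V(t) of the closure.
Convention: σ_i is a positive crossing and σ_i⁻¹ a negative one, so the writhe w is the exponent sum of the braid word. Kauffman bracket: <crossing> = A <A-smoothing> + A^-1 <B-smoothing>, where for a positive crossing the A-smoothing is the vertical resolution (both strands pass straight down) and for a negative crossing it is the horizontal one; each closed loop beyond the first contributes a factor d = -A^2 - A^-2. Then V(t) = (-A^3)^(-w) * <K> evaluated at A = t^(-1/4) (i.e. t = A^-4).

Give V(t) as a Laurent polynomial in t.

Reading the diagram top to bottom ('/'-over between positions i,i+1 = s_i, '\'-over = s_i^-1): braid word = s1^-1 s2 s2 s2 s1^-1 s2 s1 s2^-1 s1 s2.
Braid: s1^-1 s2 s2 s2 s1^-1 s2 s1 s2^-1 s1 s2 on 3 strands, 10 crossings.
Writhe w = (#positive) - (#negative) = 7 - 3 = 4.
Enumerate smoothing states for the bracket polynomial. There are 2^10 = 1024 states.
For each crossing: s=0 is the vertical smoothing, s=1 horizontal. Crossing k contributes A^(sign_k * (1 - 2*s_k)); loop factor d = -A^2 - A^-2.
Tabulate the states by total A-exponent and number of loops L (A-exp: L × count):
  A^10: L=2 ×1
  A^8: L=1 ×5, L=3 ×5
  A^6: L=2 ×39, L=4 ×6
  A^4: L=1 ×34, L=3 ×85, L=5 ×1
  A^2: L=2 ×138, L=4 ×72
  A^0: L=1 ×48, L=3 ×167, L=5 ×37
  A^-2: L=2 ×91, L=4 ×109, L=6 ×10
  A^-4: L=3 ×82, L=5 ×37, L=7 ×1
  A^-6: L=4 ×40, L=6 ×5
  A^-8: L=5 ×10
  A^-10: L=6 ×1
Each group contributes A^e * Σ count * d^(L-1):
Powers of d = -A^2 - A^-2: d^2 = A^4 + 2 + A^-4; d^3 = -A^6 - 3*A^2 - 3*A^-2 - A^-6; d^4 = A^8 + 4*A^4 + 6 + 4*A^-4 + A^-8; d^5 = -A^10 - 5*A^6 - 10*A^2 - 10*A^-2 - 5*A^-6 - A^-10; d^6 = A^12 + 6*A^8 + 15*A^4 + 20 + 15*A^-4 + 6*A^-8 + A^-12.
  A^10 * (d) = -A^12 - A^8
  A^8 * (5 + 5*d^2) = 5*A^12 + 15*A^8 + 5*A^4
  A^6 * (39*d + 6*d^3) = -6*A^12 - 57*A^8 - 57*A^4 - 6
  A^4 * (34 + 85*d^2 + d^4) = A^12 + 89*A^8 + 210*A^4 + 89 + A^-4
  A^2 * (138*d + 72*d^3) = -72*A^8 - 354*A^4 - 354 - 72*A^-4
  A^0 * (48 + 167*d^2 + 37*d^4) = 37*A^8 + 315*A^4 + 604 + 315*A^-4 + 37*A^-8
  A^-2 * (91*d + 109*d^3 + 10*d^5) = -10*A^8 - 159*A^4 - 518 - 518*A^-4 - 159*A^-8 - 10*A^-12
  A^-4 * (82*d^2 + 37*d^4 + d^6) = A^8 + 43*A^4 + 245 + 406*A^-4 + 245*A^-8 + 43*A^-12 + A^-16
  A^-6 * (40*d^3 + 5*d^5) = -5*A^4 - 65 - 170*A^-4 - 170*A^-8 - 65*A^-12 - 5*A^-16
  A^-8 * (10*d^4) = 10 + 40*A^-4 + 60*A^-8 + 40*A^-12 + 10*A^-16
  A^-10 * (d^5) = -1 - 5*A^-4 - 10*A^-8 - 10*A^-12 - 5*A^-16 - A^-20
Summing the groups: <K> = -A^12 + 2*A^8 - 2*A^4 + 4 - 3*A^-4 + 3*A^-8 - 2*A^-12 + A^-16 - A^-20
Normalise by the writhe: (-A^3)^(-w) = (-A^3)^(-4) = A^-12, so f(A) = A^-12 * <K> = -1 + 2*A^-4 - 2*A^-8 + 4*A^-12 - 3*A^-16 + 3*A^-20 - 2*A^-24 + A^-28 - A^-32.
Substitute A = t^(-1/4), i.e. A^e → t^(-e/4): V(t) = -t^8 + t^7 - 2*t^6 + 3*t^5 - 3*t^4 + 4*t^3 - 2*t^2 + 2*t - 1

Answer: -t^8 + t^7 - 2*t^6 + 3*t^5 - 3*t^4 + 4*t^3 - 2*t^2 + 2*t - 1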